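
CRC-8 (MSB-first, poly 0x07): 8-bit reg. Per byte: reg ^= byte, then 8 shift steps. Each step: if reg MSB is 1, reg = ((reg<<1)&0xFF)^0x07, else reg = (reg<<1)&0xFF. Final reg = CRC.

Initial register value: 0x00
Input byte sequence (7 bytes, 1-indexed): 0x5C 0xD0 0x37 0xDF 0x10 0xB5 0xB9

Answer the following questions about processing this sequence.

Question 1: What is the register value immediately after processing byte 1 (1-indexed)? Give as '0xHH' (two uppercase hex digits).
Answer: 0x93

Derivation:
After byte 1 (0x5C): reg=0x93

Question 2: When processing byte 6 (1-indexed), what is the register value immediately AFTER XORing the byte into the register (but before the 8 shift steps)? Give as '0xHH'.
Register before byte 6: 0x5F
Byte 6: 0xB5
0x5F XOR 0xB5 = 0xEA

Answer: 0xEA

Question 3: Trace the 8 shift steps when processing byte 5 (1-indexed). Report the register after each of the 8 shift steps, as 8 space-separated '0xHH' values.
Answer: 0x53 0xA6 0x4B 0x96 0x2B 0x56 0xAC 0x5F

Derivation:
After byte 1 (0x5C): reg=0x93
After byte 2 (0xD0): reg=0xCE
After byte 3 (0x37): reg=0xE1
After byte 4 (0xDF): reg=0xBA
Register before byte 5: 0xBA
After XOR with byte 0x10: 0xAA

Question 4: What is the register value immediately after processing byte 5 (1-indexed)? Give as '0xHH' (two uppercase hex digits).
Answer: 0x5F

Derivation:
After byte 1 (0x5C): reg=0x93
After byte 2 (0xD0): reg=0xCE
After byte 3 (0x37): reg=0xE1
After byte 4 (0xDF): reg=0xBA
After byte 5 (0x10): reg=0x5F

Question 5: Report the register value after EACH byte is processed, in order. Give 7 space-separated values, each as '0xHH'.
0x93 0xCE 0xE1 0xBA 0x5F 0x98 0xE7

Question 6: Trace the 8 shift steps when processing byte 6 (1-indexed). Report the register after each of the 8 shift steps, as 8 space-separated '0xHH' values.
After byte 1 (0x5C): reg=0x93
After byte 2 (0xD0): reg=0xCE
After byte 3 (0x37): reg=0xE1
After byte 4 (0xDF): reg=0xBA
After byte 5 (0x10): reg=0x5F
Register before byte 6: 0x5F
After XOR with byte 0xB5: 0xEA

Answer: 0xD3 0xA1 0x45 0x8A 0x13 0x26 0x4C 0x98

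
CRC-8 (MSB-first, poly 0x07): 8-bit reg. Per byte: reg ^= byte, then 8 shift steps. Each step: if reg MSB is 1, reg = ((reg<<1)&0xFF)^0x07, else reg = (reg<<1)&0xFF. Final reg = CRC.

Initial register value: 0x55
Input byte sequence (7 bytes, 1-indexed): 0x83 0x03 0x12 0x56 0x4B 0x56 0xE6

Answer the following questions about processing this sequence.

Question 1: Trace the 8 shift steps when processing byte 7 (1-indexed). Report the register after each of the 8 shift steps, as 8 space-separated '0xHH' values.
After byte 1 (0x83): reg=0x2C
After byte 2 (0x03): reg=0xCD
After byte 3 (0x12): reg=0x13
After byte 4 (0x56): reg=0xDC
After byte 5 (0x4B): reg=0xEC
After byte 6 (0x56): reg=0x2F
Register before byte 7: 0x2F
After XOR with byte 0xE6: 0xC9

Answer: 0x95 0x2D 0x5A 0xB4 0x6F 0xDE 0xBB 0x71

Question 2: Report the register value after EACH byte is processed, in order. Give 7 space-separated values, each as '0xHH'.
0x2C 0xCD 0x13 0xDC 0xEC 0x2F 0x71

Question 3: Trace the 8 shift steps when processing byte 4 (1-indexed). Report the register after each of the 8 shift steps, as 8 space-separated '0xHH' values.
After byte 1 (0x83): reg=0x2C
After byte 2 (0x03): reg=0xCD
After byte 3 (0x12): reg=0x13
Register before byte 4: 0x13
After XOR with byte 0x56: 0x45

Answer: 0x8A 0x13 0x26 0x4C 0x98 0x37 0x6E 0xDC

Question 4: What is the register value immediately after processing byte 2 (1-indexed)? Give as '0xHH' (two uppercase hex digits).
Answer: 0xCD

Derivation:
After byte 1 (0x83): reg=0x2C
After byte 2 (0x03): reg=0xCD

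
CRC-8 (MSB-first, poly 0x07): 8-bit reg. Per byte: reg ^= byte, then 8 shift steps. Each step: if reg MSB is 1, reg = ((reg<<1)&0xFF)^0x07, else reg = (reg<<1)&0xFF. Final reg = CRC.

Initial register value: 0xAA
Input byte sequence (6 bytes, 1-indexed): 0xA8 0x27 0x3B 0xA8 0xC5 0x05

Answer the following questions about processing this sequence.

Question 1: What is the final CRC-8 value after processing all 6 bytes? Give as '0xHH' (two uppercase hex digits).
After byte 1 (0xA8): reg=0x0E
After byte 2 (0x27): reg=0xDF
After byte 3 (0x3B): reg=0xB2
After byte 4 (0xA8): reg=0x46
After byte 5 (0xC5): reg=0x80
After byte 6 (0x05): reg=0x92

Answer: 0x92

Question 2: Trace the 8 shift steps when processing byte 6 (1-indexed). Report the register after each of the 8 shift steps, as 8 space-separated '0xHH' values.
Answer: 0x0D 0x1A 0x34 0x68 0xD0 0xA7 0x49 0x92

Derivation:
After byte 1 (0xA8): reg=0x0E
After byte 2 (0x27): reg=0xDF
After byte 3 (0x3B): reg=0xB2
After byte 4 (0xA8): reg=0x46
After byte 5 (0xC5): reg=0x80
Register before byte 6: 0x80
After XOR with byte 0x05: 0x85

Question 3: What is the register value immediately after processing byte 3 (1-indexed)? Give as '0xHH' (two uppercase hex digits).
After byte 1 (0xA8): reg=0x0E
After byte 2 (0x27): reg=0xDF
After byte 3 (0x3B): reg=0xB2

Answer: 0xB2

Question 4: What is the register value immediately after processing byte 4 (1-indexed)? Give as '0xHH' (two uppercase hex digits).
After byte 1 (0xA8): reg=0x0E
After byte 2 (0x27): reg=0xDF
After byte 3 (0x3B): reg=0xB2
After byte 4 (0xA8): reg=0x46

Answer: 0x46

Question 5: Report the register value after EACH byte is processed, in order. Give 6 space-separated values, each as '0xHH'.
0x0E 0xDF 0xB2 0x46 0x80 0x92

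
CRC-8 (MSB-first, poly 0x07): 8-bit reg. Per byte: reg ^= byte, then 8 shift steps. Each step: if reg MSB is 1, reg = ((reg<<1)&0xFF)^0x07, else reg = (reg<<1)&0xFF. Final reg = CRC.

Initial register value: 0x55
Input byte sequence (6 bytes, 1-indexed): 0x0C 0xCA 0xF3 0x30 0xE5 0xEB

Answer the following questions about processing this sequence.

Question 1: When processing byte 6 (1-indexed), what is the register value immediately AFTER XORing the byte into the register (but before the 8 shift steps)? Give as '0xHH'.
Answer: 0xC1

Derivation:
Register before byte 6: 0x2A
Byte 6: 0xEB
0x2A XOR 0xEB = 0xC1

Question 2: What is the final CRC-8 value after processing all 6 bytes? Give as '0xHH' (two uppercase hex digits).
Answer: 0x49

Derivation:
After byte 1 (0x0C): reg=0x88
After byte 2 (0xCA): reg=0xC9
After byte 3 (0xF3): reg=0xA6
After byte 4 (0x30): reg=0xEB
After byte 5 (0xE5): reg=0x2A
After byte 6 (0xEB): reg=0x49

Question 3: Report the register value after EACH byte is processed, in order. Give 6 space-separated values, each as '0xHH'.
0x88 0xC9 0xA6 0xEB 0x2A 0x49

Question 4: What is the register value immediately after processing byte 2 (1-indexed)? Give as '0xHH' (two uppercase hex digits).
Answer: 0xC9

Derivation:
After byte 1 (0x0C): reg=0x88
After byte 2 (0xCA): reg=0xC9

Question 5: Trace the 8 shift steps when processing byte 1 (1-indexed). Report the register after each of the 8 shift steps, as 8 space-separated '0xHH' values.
Answer: 0xB2 0x63 0xC6 0x8B 0x11 0x22 0x44 0x88

Derivation:
Register before byte 1: 0x55
After XOR with byte 0x0C: 0x59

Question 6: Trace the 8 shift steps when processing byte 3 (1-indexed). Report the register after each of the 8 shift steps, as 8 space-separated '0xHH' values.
After byte 1 (0x0C): reg=0x88
After byte 2 (0xCA): reg=0xC9
Register before byte 3: 0xC9
After XOR with byte 0xF3: 0x3A

Answer: 0x74 0xE8 0xD7 0xA9 0x55 0xAA 0x53 0xA6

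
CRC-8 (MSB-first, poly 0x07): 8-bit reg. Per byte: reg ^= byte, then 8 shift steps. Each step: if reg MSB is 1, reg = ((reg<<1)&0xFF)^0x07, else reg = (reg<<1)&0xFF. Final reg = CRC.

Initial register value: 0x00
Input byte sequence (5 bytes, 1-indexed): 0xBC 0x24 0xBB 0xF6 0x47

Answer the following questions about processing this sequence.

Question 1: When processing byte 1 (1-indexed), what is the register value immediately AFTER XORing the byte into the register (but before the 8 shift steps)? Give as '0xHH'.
Answer: 0xBC

Derivation:
Register before byte 1: 0x00
Byte 1: 0xBC
0x00 XOR 0xBC = 0xBC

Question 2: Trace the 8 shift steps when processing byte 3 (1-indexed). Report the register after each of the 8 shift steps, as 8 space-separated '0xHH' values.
Answer: 0xEF 0xD9 0xB5 0x6D 0xDA 0xB3 0x61 0xC2

Derivation:
After byte 1 (0xBC): reg=0x3D
After byte 2 (0x24): reg=0x4F
Register before byte 3: 0x4F
After XOR with byte 0xBB: 0xF4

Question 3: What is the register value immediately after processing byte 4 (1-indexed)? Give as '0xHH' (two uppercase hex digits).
Answer: 0x8C

Derivation:
After byte 1 (0xBC): reg=0x3D
After byte 2 (0x24): reg=0x4F
After byte 3 (0xBB): reg=0xC2
After byte 4 (0xF6): reg=0x8C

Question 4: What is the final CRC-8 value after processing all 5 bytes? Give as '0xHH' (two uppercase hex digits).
Answer: 0x7F

Derivation:
After byte 1 (0xBC): reg=0x3D
After byte 2 (0x24): reg=0x4F
After byte 3 (0xBB): reg=0xC2
After byte 4 (0xF6): reg=0x8C
After byte 5 (0x47): reg=0x7F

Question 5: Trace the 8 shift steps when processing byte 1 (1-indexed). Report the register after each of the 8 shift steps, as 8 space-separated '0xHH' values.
Register before byte 1: 0x00
After XOR with byte 0xBC: 0xBC

Answer: 0x7F 0xFE 0xFB 0xF1 0xE5 0xCD 0x9D 0x3D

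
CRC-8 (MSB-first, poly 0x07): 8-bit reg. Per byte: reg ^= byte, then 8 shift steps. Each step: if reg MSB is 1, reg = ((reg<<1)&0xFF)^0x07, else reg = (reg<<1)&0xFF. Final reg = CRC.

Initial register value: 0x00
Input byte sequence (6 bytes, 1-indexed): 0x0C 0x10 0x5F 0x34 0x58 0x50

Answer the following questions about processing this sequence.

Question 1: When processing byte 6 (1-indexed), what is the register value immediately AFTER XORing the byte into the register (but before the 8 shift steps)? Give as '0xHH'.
Answer: 0xE0

Derivation:
Register before byte 6: 0xB0
Byte 6: 0x50
0xB0 XOR 0x50 = 0xE0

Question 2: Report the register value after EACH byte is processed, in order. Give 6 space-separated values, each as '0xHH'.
0x24 0x8C 0x37 0x09 0xB0 0xAE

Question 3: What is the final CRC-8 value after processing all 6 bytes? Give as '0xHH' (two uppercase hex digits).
Answer: 0xAE

Derivation:
After byte 1 (0x0C): reg=0x24
After byte 2 (0x10): reg=0x8C
After byte 3 (0x5F): reg=0x37
After byte 4 (0x34): reg=0x09
After byte 5 (0x58): reg=0xB0
After byte 6 (0x50): reg=0xAE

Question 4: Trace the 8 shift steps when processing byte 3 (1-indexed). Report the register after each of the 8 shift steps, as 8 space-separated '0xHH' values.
After byte 1 (0x0C): reg=0x24
After byte 2 (0x10): reg=0x8C
Register before byte 3: 0x8C
After XOR with byte 0x5F: 0xD3

Answer: 0xA1 0x45 0x8A 0x13 0x26 0x4C 0x98 0x37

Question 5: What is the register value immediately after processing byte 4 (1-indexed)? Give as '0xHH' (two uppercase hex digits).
Answer: 0x09

Derivation:
After byte 1 (0x0C): reg=0x24
After byte 2 (0x10): reg=0x8C
After byte 3 (0x5F): reg=0x37
After byte 4 (0x34): reg=0x09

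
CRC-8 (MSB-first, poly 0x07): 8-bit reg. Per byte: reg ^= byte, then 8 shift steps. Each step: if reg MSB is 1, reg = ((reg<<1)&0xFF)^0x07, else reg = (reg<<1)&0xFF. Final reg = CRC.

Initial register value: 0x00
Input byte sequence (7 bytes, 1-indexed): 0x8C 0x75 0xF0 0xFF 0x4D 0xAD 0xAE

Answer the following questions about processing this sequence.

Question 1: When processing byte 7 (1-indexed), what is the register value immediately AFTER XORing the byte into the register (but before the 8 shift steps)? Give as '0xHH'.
Answer: 0x0A

Derivation:
Register before byte 7: 0xA4
Byte 7: 0xAE
0xA4 XOR 0xAE = 0x0A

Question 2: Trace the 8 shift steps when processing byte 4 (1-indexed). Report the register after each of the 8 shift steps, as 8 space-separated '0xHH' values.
After byte 1 (0x8C): reg=0xAD
After byte 2 (0x75): reg=0x06
After byte 3 (0xF0): reg=0xCC
Register before byte 4: 0xCC
After XOR with byte 0xFF: 0x33

Answer: 0x66 0xCC 0x9F 0x39 0x72 0xE4 0xCF 0x99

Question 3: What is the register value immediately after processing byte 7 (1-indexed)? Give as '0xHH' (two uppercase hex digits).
Answer: 0x36

Derivation:
After byte 1 (0x8C): reg=0xAD
After byte 2 (0x75): reg=0x06
After byte 3 (0xF0): reg=0xCC
After byte 4 (0xFF): reg=0x99
After byte 5 (0x4D): reg=0x22
After byte 6 (0xAD): reg=0xA4
After byte 7 (0xAE): reg=0x36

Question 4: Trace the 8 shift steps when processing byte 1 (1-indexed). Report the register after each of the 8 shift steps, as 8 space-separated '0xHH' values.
Answer: 0x1F 0x3E 0x7C 0xF8 0xF7 0xE9 0xD5 0xAD

Derivation:
Register before byte 1: 0x00
After XOR with byte 0x8C: 0x8C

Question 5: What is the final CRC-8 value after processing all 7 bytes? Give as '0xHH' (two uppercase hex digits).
Answer: 0x36

Derivation:
After byte 1 (0x8C): reg=0xAD
After byte 2 (0x75): reg=0x06
After byte 3 (0xF0): reg=0xCC
After byte 4 (0xFF): reg=0x99
After byte 5 (0x4D): reg=0x22
After byte 6 (0xAD): reg=0xA4
After byte 7 (0xAE): reg=0x36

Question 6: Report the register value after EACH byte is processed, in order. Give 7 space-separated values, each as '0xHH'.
0xAD 0x06 0xCC 0x99 0x22 0xA4 0x36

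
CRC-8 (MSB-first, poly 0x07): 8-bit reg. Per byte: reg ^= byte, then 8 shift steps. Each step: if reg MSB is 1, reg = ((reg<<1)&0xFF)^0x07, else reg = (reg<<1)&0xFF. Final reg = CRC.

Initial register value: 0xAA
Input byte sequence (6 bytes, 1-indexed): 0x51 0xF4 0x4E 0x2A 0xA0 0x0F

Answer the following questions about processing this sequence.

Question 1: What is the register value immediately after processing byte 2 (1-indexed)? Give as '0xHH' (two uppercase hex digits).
Answer: 0x41

Derivation:
After byte 1 (0x51): reg=0xEF
After byte 2 (0xF4): reg=0x41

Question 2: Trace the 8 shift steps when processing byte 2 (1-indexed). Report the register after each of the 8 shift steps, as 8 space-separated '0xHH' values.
Answer: 0x36 0x6C 0xD8 0xB7 0x69 0xD2 0xA3 0x41

Derivation:
After byte 1 (0x51): reg=0xEF
Register before byte 2: 0xEF
After XOR with byte 0xF4: 0x1B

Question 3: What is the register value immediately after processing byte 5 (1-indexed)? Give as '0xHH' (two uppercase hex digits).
After byte 1 (0x51): reg=0xEF
After byte 2 (0xF4): reg=0x41
After byte 3 (0x4E): reg=0x2D
After byte 4 (0x2A): reg=0x15
After byte 5 (0xA0): reg=0x02

Answer: 0x02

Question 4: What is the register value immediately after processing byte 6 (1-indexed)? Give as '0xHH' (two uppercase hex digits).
Answer: 0x23

Derivation:
After byte 1 (0x51): reg=0xEF
After byte 2 (0xF4): reg=0x41
After byte 3 (0x4E): reg=0x2D
After byte 4 (0x2A): reg=0x15
After byte 5 (0xA0): reg=0x02
After byte 6 (0x0F): reg=0x23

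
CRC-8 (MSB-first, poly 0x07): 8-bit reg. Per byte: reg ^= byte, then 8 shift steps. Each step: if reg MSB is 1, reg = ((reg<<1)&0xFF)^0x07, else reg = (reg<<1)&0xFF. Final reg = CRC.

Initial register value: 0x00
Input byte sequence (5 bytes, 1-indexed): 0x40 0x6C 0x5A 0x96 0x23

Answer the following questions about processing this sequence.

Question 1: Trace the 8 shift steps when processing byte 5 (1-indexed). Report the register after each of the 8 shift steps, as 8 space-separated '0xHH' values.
Answer: 0xC3 0x81 0x05 0x0A 0x14 0x28 0x50 0xA0

Derivation:
After byte 1 (0x40): reg=0xC7
After byte 2 (0x6C): reg=0x58
After byte 3 (0x5A): reg=0x0E
After byte 4 (0x96): reg=0xC1
Register before byte 5: 0xC1
After XOR with byte 0x23: 0xE2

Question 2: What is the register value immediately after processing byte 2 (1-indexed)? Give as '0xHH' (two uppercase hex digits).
After byte 1 (0x40): reg=0xC7
After byte 2 (0x6C): reg=0x58

Answer: 0x58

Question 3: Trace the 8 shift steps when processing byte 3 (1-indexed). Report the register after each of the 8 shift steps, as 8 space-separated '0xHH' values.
After byte 1 (0x40): reg=0xC7
After byte 2 (0x6C): reg=0x58
Register before byte 3: 0x58
After XOR with byte 0x5A: 0x02

Answer: 0x04 0x08 0x10 0x20 0x40 0x80 0x07 0x0E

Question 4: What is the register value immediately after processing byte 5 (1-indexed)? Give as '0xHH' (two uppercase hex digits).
Answer: 0xA0

Derivation:
After byte 1 (0x40): reg=0xC7
After byte 2 (0x6C): reg=0x58
After byte 3 (0x5A): reg=0x0E
After byte 4 (0x96): reg=0xC1
After byte 5 (0x23): reg=0xA0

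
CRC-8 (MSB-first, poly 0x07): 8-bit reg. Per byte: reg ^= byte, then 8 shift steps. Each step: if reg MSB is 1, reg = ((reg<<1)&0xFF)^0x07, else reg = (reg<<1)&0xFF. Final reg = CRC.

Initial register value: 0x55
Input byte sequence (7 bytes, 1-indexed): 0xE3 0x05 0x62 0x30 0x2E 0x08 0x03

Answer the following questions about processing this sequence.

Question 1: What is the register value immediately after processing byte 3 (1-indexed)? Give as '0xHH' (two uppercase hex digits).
After byte 1 (0xE3): reg=0x0B
After byte 2 (0x05): reg=0x2A
After byte 3 (0x62): reg=0xFF

Answer: 0xFF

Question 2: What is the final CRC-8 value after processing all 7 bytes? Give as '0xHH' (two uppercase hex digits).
Answer: 0xB6

Derivation:
After byte 1 (0xE3): reg=0x0B
After byte 2 (0x05): reg=0x2A
After byte 3 (0x62): reg=0xFF
After byte 4 (0x30): reg=0x63
After byte 5 (0x2E): reg=0xE4
After byte 6 (0x08): reg=0x8A
After byte 7 (0x03): reg=0xB6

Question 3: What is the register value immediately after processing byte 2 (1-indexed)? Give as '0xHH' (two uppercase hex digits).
Answer: 0x2A

Derivation:
After byte 1 (0xE3): reg=0x0B
After byte 2 (0x05): reg=0x2A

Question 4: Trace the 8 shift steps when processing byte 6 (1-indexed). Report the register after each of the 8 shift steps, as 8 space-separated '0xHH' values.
After byte 1 (0xE3): reg=0x0B
After byte 2 (0x05): reg=0x2A
After byte 3 (0x62): reg=0xFF
After byte 4 (0x30): reg=0x63
After byte 5 (0x2E): reg=0xE4
Register before byte 6: 0xE4
After XOR with byte 0x08: 0xEC

Answer: 0xDF 0xB9 0x75 0xEA 0xD3 0xA1 0x45 0x8A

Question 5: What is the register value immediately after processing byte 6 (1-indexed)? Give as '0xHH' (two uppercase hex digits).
Answer: 0x8A

Derivation:
After byte 1 (0xE3): reg=0x0B
After byte 2 (0x05): reg=0x2A
After byte 3 (0x62): reg=0xFF
After byte 4 (0x30): reg=0x63
After byte 5 (0x2E): reg=0xE4
After byte 6 (0x08): reg=0x8A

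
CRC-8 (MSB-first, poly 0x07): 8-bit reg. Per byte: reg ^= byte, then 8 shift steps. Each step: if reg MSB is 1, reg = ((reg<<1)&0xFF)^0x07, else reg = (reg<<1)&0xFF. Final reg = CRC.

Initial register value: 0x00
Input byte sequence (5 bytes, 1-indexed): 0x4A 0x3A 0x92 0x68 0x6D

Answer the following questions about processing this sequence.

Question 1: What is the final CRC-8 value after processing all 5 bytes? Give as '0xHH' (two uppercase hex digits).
Answer: 0x06

Derivation:
After byte 1 (0x4A): reg=0xF1
After byte 2 (0x3A): reg=0x7F
After byte 3 (0x92): reg=0x8D
After byte 4 (0x68): reg=0xB5
After byte 5 (0x6D): reg=0x06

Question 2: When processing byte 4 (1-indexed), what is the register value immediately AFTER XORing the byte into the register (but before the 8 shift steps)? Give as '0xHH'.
Answer: 0xE5

Derivation:
Register before byte 4: 0x8D
Byte 4: 0x68
0x8D XOR 0x68 = 0xE5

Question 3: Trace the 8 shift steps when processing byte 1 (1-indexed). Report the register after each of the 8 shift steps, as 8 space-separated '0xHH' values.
Answer: 0x94 0x2F 0x5E 0xBC 0x7F 0xFE 0xFB 0xF1

Derivation:
Register before byte 1: 0x00
After XOR with byte 0x4A: 0x4A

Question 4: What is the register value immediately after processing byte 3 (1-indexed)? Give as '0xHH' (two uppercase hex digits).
Answer: 0x8D

Derivation:
After byte 1 (0x4A): reg=0xF1
After byte 2 (0x3A): reg=0x7F
After byte 3 (0x92): reg=0x8D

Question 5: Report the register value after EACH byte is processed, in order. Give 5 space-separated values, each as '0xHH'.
0xF1 0x7F 0x8D 0xB5 0x06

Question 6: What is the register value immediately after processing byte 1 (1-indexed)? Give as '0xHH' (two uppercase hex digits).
Answer: 0xF1

Derivation:
After byte 1 (0x4A): reg=0xF1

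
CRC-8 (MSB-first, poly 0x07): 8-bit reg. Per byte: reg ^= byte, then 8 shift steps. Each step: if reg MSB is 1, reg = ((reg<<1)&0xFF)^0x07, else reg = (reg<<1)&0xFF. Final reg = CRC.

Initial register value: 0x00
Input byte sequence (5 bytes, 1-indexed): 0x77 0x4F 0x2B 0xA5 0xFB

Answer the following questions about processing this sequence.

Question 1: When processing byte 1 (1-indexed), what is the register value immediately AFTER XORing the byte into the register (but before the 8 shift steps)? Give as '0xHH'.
Register before byte 1: 0x00
Byte 1: 0x77
0x00 XOR 0x77 = 0x77

Answer: 0x77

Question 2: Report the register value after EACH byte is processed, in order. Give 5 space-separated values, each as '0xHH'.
0x42 0x23 0x38 0xDA 0xE7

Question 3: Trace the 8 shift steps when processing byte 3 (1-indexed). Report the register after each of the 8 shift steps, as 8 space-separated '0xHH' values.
Answer: 0x10 0x20 0x40 0x80 0x07 0x0E 0x1C 0x38

Derivation:
After byte 1 (0x77): reg=0x42
After byte 2 (0x4F): reg=0x23
Register before byte 3: 0x23
After XOR with byte 0x2B: 0x08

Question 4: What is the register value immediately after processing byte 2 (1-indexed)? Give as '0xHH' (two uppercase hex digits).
Answer: 0x23

Derivation:
After byte 1 (0x77): reg=0x42
After byte 2 (0x4F): reg=0x23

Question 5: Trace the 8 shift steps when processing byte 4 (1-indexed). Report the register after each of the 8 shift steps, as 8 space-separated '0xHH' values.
Answer: 0x3D 0x7A 0xF4 0xEF 0xD9 0xB5 0x6D 0xDA

Derivation:
After byte 1 (0x77): reg=0x42
After byte 2 (0x4F): reg=0x23
After byte 3 (0x2B): reg=0x38
Register before byte 4: 0x38
After XOR with byte 0xA5: 0x9D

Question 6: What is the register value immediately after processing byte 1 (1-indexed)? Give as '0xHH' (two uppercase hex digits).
Answer: 0x42

Derivation:
After byte 1 (0x77): reg=0x42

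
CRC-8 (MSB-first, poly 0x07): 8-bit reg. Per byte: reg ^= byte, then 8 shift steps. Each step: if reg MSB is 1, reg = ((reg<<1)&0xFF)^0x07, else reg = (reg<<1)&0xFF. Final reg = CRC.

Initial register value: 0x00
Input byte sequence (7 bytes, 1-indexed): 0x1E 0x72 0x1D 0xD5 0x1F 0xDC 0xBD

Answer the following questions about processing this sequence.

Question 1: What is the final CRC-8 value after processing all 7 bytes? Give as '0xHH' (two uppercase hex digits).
Answer: 0xA8

Derivation:
After byte 1 (0x1E): reg=0x5A
After byte 2 (0x72): reg=0xD8
After byte 3 (0x1D): reg=0x55
After byte 4 (0xD5): reg=0x89
After byte 5 (0x1F): reg=0xEB
After byte 6 (0xDC): reg=0x85
After byte 7 (0xBD): reg=0xA8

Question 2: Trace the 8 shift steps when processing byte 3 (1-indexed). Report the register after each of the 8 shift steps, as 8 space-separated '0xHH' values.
After byte 1 (0x1E): reg=0x5A
After byte 2 (0x72): reg=0xD8
Register before byte 3: 0xD8
After XOR with byte 0x1D: 0xC5

Answer: 0x8D 0x1D 0x3A 0x74 0xE8 0xD7 0xA9 0x55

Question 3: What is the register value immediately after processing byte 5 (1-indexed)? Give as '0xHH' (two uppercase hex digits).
Answer: 0xEB

Derivation:
After byte 1 (0x1E): reg=0x5A
After byte 2 (0x72): reg=0xD8
After byte 3 (0x1D): reg=0x55
After byte 4 (0xD5): reg=0x89
After byte 5 (0x1F): reg=0xEB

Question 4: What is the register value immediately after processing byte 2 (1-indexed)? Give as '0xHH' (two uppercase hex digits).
Answer: 0xD8

Derivation:
After byte 1 (0x1E): reg=0x5A
After byte 2 (0x72): reg=0xD8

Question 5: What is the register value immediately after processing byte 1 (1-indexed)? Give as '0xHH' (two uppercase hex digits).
Answer: 0x5A

Derivation:
After byte 1 (0x1E): reg=0x5A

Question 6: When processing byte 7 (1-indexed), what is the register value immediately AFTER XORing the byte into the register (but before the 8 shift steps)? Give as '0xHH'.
Answer: 0x38

Derivation:
Register before byte 7: 0x85
Byte 7: 0xBD
0x85 XOR 0xBD = 0x38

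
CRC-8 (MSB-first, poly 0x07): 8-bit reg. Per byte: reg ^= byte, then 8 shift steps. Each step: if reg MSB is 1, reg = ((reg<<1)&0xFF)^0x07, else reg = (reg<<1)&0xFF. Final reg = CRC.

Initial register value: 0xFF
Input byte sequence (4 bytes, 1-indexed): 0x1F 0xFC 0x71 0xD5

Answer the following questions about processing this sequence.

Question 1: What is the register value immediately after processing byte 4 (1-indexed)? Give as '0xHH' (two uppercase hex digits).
Answer: 0x60

Derivation:
After byte 1 (0x1F): reg=0xAE
After byte 2 (0xFC): reg=0xB9
After byte 3 (0x71): reg=0x76
After byte 4 (0xD5): reg=0x60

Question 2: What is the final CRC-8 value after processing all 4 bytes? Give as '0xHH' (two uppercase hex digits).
Answer: 0x60

Derivation:
After byte 1 (0x1F): reg=0xAE
After byte 2 (0xFC): reg=0xB9
After byte 3 (0x71): reg=0x76
After byte 4 (0xD5): reg=0x60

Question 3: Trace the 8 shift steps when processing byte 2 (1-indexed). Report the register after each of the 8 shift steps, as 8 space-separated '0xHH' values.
After byte 1 (0x1F): reg=0xAE
Register before byte 2: 0xAE
After XOR with byte 0xFC: 0x52

Answer: 0xA4 0x4F 0x9E 0x3B 0x76 0xEC 0xDF 0xB9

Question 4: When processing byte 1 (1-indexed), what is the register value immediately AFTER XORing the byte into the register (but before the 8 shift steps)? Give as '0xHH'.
Answer: 0xE0

Derivation:
Register before byte 1: 0xFF
Byte 1: 0x1F
0xFF XOR 0x1F = 0xE0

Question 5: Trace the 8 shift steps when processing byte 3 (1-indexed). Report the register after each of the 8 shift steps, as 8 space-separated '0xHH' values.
Answer: 0x97 0x29 0x52 0xA4 0x4F 0x9E 0x3B 0x76

Derivation:
After byte 1 (0x1F): reg=0xAE
After byte 2 (0xFC): reg=0xB9
Register before byte 3: 0xB9
After XOR with byte 0x71: 0xC8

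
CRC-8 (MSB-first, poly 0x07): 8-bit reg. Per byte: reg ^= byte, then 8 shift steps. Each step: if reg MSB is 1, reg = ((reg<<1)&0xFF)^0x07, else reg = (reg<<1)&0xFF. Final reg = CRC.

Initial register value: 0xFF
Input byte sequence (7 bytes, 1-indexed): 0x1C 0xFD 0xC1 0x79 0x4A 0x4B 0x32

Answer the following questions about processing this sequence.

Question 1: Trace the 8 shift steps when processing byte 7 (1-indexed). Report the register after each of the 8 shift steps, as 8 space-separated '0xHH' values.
Answer: 0xB1 0x65 0xCA 0x93 0x21 0x42 0x84 0x0F

Derivation:
After byte 1 (0x1C): reg=0xA7
After byte 2 (0xFD): reg=0x81
After byte 3 (0xC1): reg=0xC7
After byte 4 (0x79): reg=0x33
After byte 5 (0x4A): reg=0x68
After byte 6 (0x4B): reg=0xE9
Register before byte 7: 0xE9
After XOR with byte 0x32: 0xDB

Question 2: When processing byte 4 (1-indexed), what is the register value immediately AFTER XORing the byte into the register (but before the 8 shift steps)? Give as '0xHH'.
Answer: 0xBE

Derivation:
Register before byte 4: 0xC7
Byte 4: 0x79
0xC7 XOR 0x79 = 0xBE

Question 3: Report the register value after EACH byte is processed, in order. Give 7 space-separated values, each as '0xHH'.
0xA7 0x81 0xC7 0x33 0x68 0xE9 0x0F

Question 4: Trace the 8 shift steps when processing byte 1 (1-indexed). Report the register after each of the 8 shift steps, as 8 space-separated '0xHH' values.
Register before byte 1: 0xFF
After XOR with byte 0x1C: 0xE3

Answer: 0xC1 0x85 0x0D 0x1A 0x34 0x68 0xD0 0xA7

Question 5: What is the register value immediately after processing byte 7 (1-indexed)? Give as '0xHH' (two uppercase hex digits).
Answer: 0x0F

Derivation:
After byte 1 (0x1C): reg=0xA7
After byte 2 (0xFD): reg=0x81
After byte 3 (0xC1): reg=0xC7
After byte 4 (0x79): reg=0x33
After byte 5 (0x4A): reg=0x68
After byte 6 (0x4B): reg=0xE9
After byte 7 (0x32): reg=0x0F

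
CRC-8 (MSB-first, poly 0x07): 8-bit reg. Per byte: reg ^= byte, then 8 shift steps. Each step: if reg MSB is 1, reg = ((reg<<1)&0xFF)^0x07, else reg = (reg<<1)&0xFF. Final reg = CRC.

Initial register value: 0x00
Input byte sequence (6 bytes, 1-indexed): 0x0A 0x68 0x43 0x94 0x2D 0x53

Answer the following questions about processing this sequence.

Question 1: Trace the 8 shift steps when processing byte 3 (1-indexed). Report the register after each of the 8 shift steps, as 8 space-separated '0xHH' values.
Answer: 0xBB 0x71 0xE2 0xC3 0x81 0x05 0x0A 0x14

Derivation:
After byte 1 (0x0A): reg=0x36
After byte 2 (0x68): reg=0x9D
Register before byte 3: 0x9D
After XOR with byte 0x43: 0xDE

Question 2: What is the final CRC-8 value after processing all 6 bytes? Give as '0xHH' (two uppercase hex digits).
After byte 1 (0x0A): reg=0x36
After byte 2 (0x68): reg=0x9D
After byte 3 (0x43): reg=0x14
After byte 4 (0x94): reg=0x89
After byte 5 (0x2D): reg=0x75
After byte 6 (0x53): reg=0xF2

Answer: 0xF2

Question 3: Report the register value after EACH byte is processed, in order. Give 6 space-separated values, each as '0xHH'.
0x36 0x9D 0x14 0x89 0x75 0xF2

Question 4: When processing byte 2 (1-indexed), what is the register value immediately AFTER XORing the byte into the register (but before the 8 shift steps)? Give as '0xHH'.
Answer: 0x5E

Derivation:
Register before byte 2: 0x36
Byte 2: 0x68
0x36 XOR 0x68 = 0x5E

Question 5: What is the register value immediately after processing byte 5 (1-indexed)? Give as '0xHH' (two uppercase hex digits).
After byte 1 (0x0A): reg=0x36
After byte 2 (0x68): reg=0x9D
After byte 3 (0x43): reg=0x14
After byte 4 (0x94): reg=0x89
After byte 5 (0x2D): reg=0x75

Answer: 0x75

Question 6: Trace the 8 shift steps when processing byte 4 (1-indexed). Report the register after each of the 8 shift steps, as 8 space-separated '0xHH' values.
After byte 1 (0x0A): reg=0x36
After byte 2 (0x68): reg=0x9D
After byte 3 (0x43): reg=0x14
Register before byte 4: 0x14
After XOR with byte 0x94: 0x80

Answer: 0x07 0x0E 0x1C 0x38 0x70 0xE0 0xC7 0x89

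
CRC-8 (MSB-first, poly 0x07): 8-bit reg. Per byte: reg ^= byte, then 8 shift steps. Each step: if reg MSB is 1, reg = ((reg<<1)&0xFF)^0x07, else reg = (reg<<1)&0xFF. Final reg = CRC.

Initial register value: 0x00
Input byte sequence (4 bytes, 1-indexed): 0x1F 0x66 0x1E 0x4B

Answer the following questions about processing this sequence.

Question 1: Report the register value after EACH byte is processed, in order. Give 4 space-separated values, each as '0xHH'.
0x5D 0xA1 0x34 0x7A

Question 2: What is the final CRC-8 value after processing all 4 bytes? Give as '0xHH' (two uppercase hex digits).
After byte 1 (0x1F): reg=0x5D
After byte 2 (0x66): reg=0xA1
After byte 3 (0x1E): reg=0x34
After byte 4 (0x4B): reg=0x7A

Answer: 0x7A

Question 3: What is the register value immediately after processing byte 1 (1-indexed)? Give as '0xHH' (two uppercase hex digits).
Answer: 0x5D

Derivation:
After byte 1 (0x1F): reg=0x5D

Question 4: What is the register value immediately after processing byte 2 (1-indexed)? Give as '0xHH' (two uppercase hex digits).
After byte 1 (0x1F): reg=0x5D
After byte 2 (0x66): reg=0xA1

Answer: 0xA1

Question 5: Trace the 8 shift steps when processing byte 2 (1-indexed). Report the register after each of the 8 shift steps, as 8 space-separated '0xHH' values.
Answer: 0x76 0xEC 0xDF 0xB9 0x75 0xEA 0xD3 0xA1

Derivation:
After byte 1 (0x1F): reg=0x5D
Register before byte 2: 0x5D
After XOR with byte 0x66: 0x3B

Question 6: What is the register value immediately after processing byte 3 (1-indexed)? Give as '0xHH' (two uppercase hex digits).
Answer: 0x34

Derivation:
After byte 1 (0x1F): reg=0x5D
After byte 2 (0x66): reg=0xA1
After byte 3 (0x1E): reg=0x34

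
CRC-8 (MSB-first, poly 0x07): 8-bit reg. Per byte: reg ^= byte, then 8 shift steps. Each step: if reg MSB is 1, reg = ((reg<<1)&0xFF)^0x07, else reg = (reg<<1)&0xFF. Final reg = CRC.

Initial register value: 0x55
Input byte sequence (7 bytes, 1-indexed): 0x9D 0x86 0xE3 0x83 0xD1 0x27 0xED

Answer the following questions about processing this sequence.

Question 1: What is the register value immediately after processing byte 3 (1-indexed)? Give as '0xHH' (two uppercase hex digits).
Answer: 0xB3

Derivation:
After byte 1 (0x9D): reg=0x76
After byte 2 (0x86): reg=0xDE
After byte 3 (0xE3): reg=0xB3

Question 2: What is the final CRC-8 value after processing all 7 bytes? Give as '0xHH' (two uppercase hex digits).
After byte 1 (0x9D): reg=0x76
After byte 2 (0x86): reg=0xDE
After byte 3 (0xE3): reg=0xB3
After byte 4 (0x83): reg=0x90
After byte 5 (0xD1): reg=0xC0
After byte 6 (0x27): reg=0xBB
After byte 7 (0xED): reg=0xA5

Answer: 0xA5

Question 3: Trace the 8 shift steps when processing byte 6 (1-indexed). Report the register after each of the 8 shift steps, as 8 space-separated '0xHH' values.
After byte 1 (0x9D): reg=0x76
After byte 2 (0x86): reg=0xDE
After byte 3 (0xE3): reg=0xB3
After byte 4 (0x83): reg=0x90
After byte 5 (0xD1): reg=0xC0
Register before byte 6: 0xC0
After XOR with byte 0x27: 0xE7

Answer: 0xC9 0x95 0x2D 0x5A 0xB4 0x6F 0xDE 0xBB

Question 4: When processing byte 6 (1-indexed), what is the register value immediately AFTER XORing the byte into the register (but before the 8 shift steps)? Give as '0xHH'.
Register before byte 6: 0xC0
Byte 6: 0x27
0xC0 XOR 0x27 = 0xE7

Answer: 0xE7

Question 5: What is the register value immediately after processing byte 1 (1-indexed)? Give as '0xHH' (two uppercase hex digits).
After byte 1 (0x9D): reg=0x76

Answer: 0x76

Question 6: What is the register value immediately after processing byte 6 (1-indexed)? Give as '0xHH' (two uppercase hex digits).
Answer: 0xBB

Derivation:
After byte 1 (0x9D): reg=0x76
After byte 2 (0x86): reg=0xDE
After byte 3 (0xE3): reg=0xB3
After byte 4 (0x83): reg=0x90
After byte 5 (0xD1): reg=0xC0
After byte 6 (0x27): reg=0xBB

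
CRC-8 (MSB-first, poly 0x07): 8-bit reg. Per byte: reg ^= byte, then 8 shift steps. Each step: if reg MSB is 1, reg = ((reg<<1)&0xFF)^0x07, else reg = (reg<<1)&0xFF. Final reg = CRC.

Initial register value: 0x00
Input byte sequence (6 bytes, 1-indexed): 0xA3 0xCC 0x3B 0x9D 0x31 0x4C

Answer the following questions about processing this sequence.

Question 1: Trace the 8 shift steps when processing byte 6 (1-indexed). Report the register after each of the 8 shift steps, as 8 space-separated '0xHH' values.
Answer: 0x95 0x2D 0x5A 0xB4 0x6F 0xDE 0xBB 0x71

Derivation:
After byte 1 (0xA3): reg=0x60
After byte 2 (0xCC): reg=0x4D
After byte 3 (0x3B): reg=0x45
After byte 4 (0x9D): reg=0x06
After byte 5 (0x31): reg=0x85
Register before byte 6: 0x85
After XOR with byte 0x4C: 0xC9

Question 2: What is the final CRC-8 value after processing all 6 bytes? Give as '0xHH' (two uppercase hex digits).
Answer: 0x71

Derivation:
After byte 1 (0xA3): reg=0x60
After byte 2 (0xCC): reg=0x4D
After byte 3 (0x3B): reg=0x45
After byte 4 (0x9D): reg=0x06
After byte 5 (0x31): reg=0x85
After byte 6 (0x4C): reg=0x71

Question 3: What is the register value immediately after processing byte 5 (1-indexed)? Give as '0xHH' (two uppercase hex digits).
After byte 1 (0xA3): reg=0x60
After byte 2 (0xCC): reg=0x4D
After byte 3 (0x3B): reg=0x45
After byte 4 (0x9D): reg=0x06
After byte 5 (0x31): reg=0x85

Answer: 0x85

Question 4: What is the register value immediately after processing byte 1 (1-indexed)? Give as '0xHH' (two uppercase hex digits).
After byte 1 (0xA3): reg=0x60

Answer: 0x60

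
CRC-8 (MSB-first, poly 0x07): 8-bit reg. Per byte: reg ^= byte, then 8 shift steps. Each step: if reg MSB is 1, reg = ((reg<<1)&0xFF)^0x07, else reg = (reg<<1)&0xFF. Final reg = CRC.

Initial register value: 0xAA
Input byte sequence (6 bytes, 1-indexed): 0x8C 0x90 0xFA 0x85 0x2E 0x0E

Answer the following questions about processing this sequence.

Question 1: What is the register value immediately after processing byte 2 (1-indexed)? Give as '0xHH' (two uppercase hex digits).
After byte 1 (0x8C): reg=0xF2
After byte 2 (0x90): reg=0x29

Answer: 0x29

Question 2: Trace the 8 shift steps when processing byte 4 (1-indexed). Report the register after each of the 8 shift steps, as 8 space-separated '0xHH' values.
Answer: 0x63 0xC6 0x8B 0x11 0x22 0x44 0x88 0x17

Derivation:
After byte 1 (0x8C): reg=0xF2
After byte 2 (0x90): reg=0x29
After byte 3 (0xFA): reg=0x37
Register before byte 4: 0x37
After XOR with byte 0x85: 0xB2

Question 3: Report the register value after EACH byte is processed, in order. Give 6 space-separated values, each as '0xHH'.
0xF2 0x29 0x37 0x17 0xAF 0x6E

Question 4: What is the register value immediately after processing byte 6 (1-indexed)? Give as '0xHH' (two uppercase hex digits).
After byte 1 (0x8C): reg=0xF2
After byte 2 (0x90): reg=0x29
After byte 3 (0xFA): reg=0x37
After byte 4 (0x85): reg=0x17
After byte 5 (0x2E): reg=0xAF
After byte 6 (0x0E): reg=0x6E

Answer: 0x6E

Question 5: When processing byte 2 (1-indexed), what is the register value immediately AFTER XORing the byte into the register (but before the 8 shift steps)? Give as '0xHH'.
Register before byte 2: 0xF2
Byte 2: 0x90
0xF2 XOR 0x90 = 0x62

Answer: 0x62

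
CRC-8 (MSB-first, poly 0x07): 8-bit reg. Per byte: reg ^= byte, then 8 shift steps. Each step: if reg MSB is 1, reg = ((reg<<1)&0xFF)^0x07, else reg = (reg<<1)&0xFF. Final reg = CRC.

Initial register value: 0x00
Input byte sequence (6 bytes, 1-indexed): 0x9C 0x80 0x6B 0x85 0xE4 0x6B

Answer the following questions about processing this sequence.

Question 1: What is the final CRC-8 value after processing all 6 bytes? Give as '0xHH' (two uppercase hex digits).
After byte 1 (0x9C): reg=0xDD
After byte 2 (0x80): reg=0x94
After byte 3 (0x6B): reg=0xF3
After byte 4 (0x85): reg=0x45
After byte 5 (0xE4): reg=0x6E
After byte 6 (0x6B): reg=0x1B

Answer: 0x1B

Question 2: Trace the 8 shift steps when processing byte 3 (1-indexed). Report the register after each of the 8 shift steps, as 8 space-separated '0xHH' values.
Answer: 0xF9 0xF5 0xED 0xDD 0xBD 0x7D 0xFA 0xF3

Derivation:
After byte 1 (0x9C): reg=0xDD
After byte 2 (0x80): reg=0x94
Register before byte 3: 0x94
After XOR with byte 0x6B: 0xFF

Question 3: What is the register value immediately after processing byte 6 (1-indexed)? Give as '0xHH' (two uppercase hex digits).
After byte 1 (0x9C): reg=0xDD
After byte 2 (0x80): reg=0x94
After byte 3 (0x6B): reg=0xF3
After byte 4 (0x85): reg=0x45
After byte 5 (0xE4): reg=0x6E
After byte 6 (0x6B): reg=0x1B

Answer: 0x1B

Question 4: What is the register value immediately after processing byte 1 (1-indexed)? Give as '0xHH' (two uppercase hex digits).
Answer: 0xDD

Derivation:
After byte 1 (0x9C): reg=0xDD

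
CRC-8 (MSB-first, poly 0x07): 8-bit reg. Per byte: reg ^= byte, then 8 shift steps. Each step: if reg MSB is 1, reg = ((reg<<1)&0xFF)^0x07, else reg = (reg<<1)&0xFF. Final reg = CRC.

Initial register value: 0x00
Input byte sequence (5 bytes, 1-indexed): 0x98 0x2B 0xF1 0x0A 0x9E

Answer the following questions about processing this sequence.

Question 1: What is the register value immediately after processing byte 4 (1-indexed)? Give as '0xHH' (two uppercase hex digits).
After byte 1 (0x98): reg=0xC1
After byte 2 (0x2B): reg=0x98
After byte 3 (0xF1): reg=0x18
After byte 4 (0x0A): reg=0x7E

Answer: 0x7E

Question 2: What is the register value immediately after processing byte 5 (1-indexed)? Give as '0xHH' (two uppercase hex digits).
Answer: 0xAE

Derivation:
After byte 1 (0x98): reg=0xC1
After byte 2 (0x2B): reg=0x98
After byte 3 (0xF1): reg=0x18
After byte 4 (0x0A): reg=0x7E
After byte 5 (0x9E): reg=0xAE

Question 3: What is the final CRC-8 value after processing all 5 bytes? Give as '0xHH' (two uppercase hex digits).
Answer: 0xAE

Derivation:
After byte 1 (0x98): reg=0xC1
After byte 2 (0x2B): reg=0x98
After byte 3 (0xF1): reg=0x18
After byte 4 (0x0A): reg=0x7E
After byte 5 (0x9E): reg=0xAE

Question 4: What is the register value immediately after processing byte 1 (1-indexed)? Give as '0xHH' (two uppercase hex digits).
Answer: 0xC1

Derivation:
After byte 1 (0x98): reg=0xC1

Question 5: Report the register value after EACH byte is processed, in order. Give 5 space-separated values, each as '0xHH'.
0xC1 0x98 0x18 0x7E 0xAE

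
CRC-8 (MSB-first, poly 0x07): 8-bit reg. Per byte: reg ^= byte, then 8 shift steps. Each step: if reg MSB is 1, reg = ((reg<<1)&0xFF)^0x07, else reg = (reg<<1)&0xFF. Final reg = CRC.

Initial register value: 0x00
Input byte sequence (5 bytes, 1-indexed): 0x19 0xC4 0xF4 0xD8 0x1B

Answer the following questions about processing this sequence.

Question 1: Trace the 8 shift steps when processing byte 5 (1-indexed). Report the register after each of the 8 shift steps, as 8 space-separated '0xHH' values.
Answer: 0x73 0xE6 0xCB 0x91 0x25 0x4A 0x94 0x2F

Derivation:
After byte 1 (0x19): reg=0x4F
After byte 2 (0xC4): reg=0xB8
After byte 3 (0xF4): reg=0xE3
After byte 4 (0xD8): reg=0xA1
Register before byte 5: 0xA1
After XOR with byte 0x1B: 0xBA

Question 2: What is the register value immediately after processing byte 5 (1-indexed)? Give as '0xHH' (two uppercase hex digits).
Answer: 0x2F

Derivation:
After byte 1 (0x19): reg=0x4F
After byte 2 (0xC4): reg=0xB8
After byte 3 (0xF4): reg=0xE3
After byte 4 (0xD8): reg=0xA1
After byte 5 (0x1B): reg=0x2F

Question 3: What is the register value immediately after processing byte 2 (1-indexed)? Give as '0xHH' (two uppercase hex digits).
Answer: 0xB8

Derivation:
After byte 1 (0x19): reg=0x4F
After byte 2 (0xC4): reg=0xB8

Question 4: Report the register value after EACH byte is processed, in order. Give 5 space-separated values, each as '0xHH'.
0x4F 0xB8 0xE3 0xA1 0x2F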